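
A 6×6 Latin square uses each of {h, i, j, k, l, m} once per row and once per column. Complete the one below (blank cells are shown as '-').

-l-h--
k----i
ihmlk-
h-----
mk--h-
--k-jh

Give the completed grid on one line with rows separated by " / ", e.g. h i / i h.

j l i h m k / k m h j l i / i h m l k j / h j l k i m / m k j i h l / l i k m j h

(r1,c1) = j
(r1,c3) = i
(r1,c5) = m
(r1,c6) = k
(r2,c5) = l
(r3,c6) = j
(r4,c5) = i
(r5,c6) = l
(r6,c1) = l
(r4,c6) = m
(r5,c3) = j
(r5,c4) = i
(r6,c4) = m
(r2,c3) = h
(r2,c4) = j
(r4,c2) = j
(r4,c3) = l
(r4,c4) = k
(r6,c2) = i
(r2,c2) = m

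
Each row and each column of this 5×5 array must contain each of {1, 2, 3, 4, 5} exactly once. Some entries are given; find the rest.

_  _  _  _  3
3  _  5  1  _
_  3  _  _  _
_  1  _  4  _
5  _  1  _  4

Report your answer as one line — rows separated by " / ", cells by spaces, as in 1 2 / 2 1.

(r2,c5): row 2 has {1,3,5}; column 5 has {3,4}, so it must be 2.
(r4,c1): row 4 has {1,4}; column 1 has {3,5}, so it must be 2.
(r4,c3): row 4 has {1,2,4}; column 3 has {1,5}, so it must be 3.
(r4,c5): row 4 has {1,2,3,4}; column 5 has {2,3,4}, so it must be 5.
(r5,c2): row 5 has {1,4,5}; column 2 has {1,3}, so it must be 2.
(r5,c4): row 5 has {1,2,4,5}; column 4 has {1,4}, so it must be 3.
(r2,c2): row 2 has {1,2,3,5}; column 2 has {1,2,3}, so it must be 4.
(r3,c5): row 3 has {3}; column 5 has {2,3,4,5}, so it must be 1.
(r1,c2): row 1 has {3}; column 2 has {1,2,3,4}, so it must be 5.
(r1,c4): row 1 has {3,5}; column 4 has {1,3,4}, so it must be 2.
(r3,c1): row 3 has {1,3}; column 1 has {2,3,5}, so it must be 4.
(r3,c3): row 3 has {1,3,4}; column 3 has {1,3,5}, so it must be 2.
(r3,c4): row 3 has {1,2,3,4}; column 4 has {1,2,3,4}, so it must be 5.
(r1,c1): row 1 has {2,3,5}; column 1 has {2,3,4,5}, so it must be 1.
(r1,c3): row 1 has {1,2,3,5}; column 3 has {1,2,3,5}, so it must be 4.

1 5 4 2 3 / 3 4 5 1 2 / 4 3 2 5 1 / 2 1 3 4 5 / 5 2 1 3 4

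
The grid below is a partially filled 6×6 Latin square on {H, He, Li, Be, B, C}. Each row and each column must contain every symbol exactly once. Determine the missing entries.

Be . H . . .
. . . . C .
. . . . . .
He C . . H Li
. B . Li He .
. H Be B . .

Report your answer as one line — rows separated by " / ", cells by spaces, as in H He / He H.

At row 4, column 3: row 4 has {H,He,Li,C}; column 3 has {H,Be}; that leaves B.
At row 4, column 4: row 4 has {H,He,Li,B,C}; column 4 has {Li,B}; that leaves Be.
At row 5, column 3: row 5 has {He,Li,B}; column 3 has {H,Be,B}; that leaves C.
At row 6, column 5: row 6 has {H,Be,B}; column 5 has {H,He,C}; that leaves Li.
At row 1, column 5: row 1 has {H,Be}; column 5 has {H,He,Li,C}; that leaves B.
At row 3, column 5: row 3 is empty so far; column 5 has {H,He,Li,B,C}; that leaves Be.
At row 5, column 1: row 5 has {He,Li,B,C}; column 1 has {He,Be}; that leaves H.
At row 5, column 6: row 5 has {H,He,Li,B,C}; column 6 has {Li}; that leaves Be.
At row 6, column 1: row 6 has {H,Li,Be,B}; column 1 has {H,He,Be}; that leaves C.
At row 6, column 6: row 6 has {H,Li,Be,B,C}; column 6 has {Li,Be}; that leaves He.
At row 1, column 6: row 1 has {H,Be,B}; column 6 has {He,Li,Be}; that leaves C.
At row 1, column 4: row 1 has {H,Be,B,C}; column 4 has {Li,Be,B}; that leaves He.
At row 2, column 4: row 2 has {C}; column 4 has {He,Li,Be,B}; that leaves H.
At row 2, column 6: row 2 has {H,C}; column 6 has {He,Li,Be,C}; that leaves B.
At row 3, column 4: row 3 has {Be}; column 4 has {H,He,Li,Be,B}; that leaves C.
At row 3, column 6: row 3 has {Be,C}; column 6 has {He,Li,Be,B,C}; that leaves H.
At row 1, column 2: row 1 has {H,He,Be,B,C}; column 2 has {H,B,C}; that leaves Li.
At row 2, column 1: row 2 has {H,B,C}; column 1 has {H,He,Be,C}; that leaves Li.
At row 2, column 3: row 2 has {H,Li,B,C}; column 3 has {H,Be,B,C}; that leaves He.
At row 3, column 1: row 3 has {H,Be,C}; column 1 has {H,He,Li,Be,C}; that leaves B.
At row 3, column 2: row 3 has {H,Be,B,C}; column 2 has {H,Li,B,C}; that leaves He.
At row 3, column 3: row 3 has {H,He,Be,B,C}; column 3 has {H,He,Be,B,C}; that leaves Li.
At row 2, column 2: row 2 has {H,He,Li,B,C}; column 2 has {H,He,Li,B,C}; that leaves Be.

Be Li H He B C / Li Be He H C B / B He Li C Be H / He C B Be H Li / H B C Li He Be / C H Be B Li He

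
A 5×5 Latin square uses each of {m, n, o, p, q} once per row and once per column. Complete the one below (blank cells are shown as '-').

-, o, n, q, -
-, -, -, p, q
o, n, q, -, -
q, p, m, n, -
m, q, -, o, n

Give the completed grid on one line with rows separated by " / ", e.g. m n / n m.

p o n q m / n m o p q / o n q m p / q p m n o / m q p o n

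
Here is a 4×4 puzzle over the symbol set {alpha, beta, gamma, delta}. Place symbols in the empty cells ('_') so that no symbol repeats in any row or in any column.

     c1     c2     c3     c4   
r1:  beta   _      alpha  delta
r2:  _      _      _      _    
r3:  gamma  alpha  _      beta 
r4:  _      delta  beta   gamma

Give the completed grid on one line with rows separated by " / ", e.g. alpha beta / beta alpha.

row 1 has {alpha,beta,delta}; column 2 has {alpha,delta} — only gamma is left for (r1,c2).
row 2 is empty so far; column 2 has {alpha,gamma,delta} — only beta is left for (r2,c2).
row 2 has {beta}; column 4 has {beta,gamma,delta} — only alpha is left for (r2,c4).
row 3 has {alpha,beta,gamma}; column 3 has {alpha,beta} — only delta is left for (r3,c3).
row 4 has {beta,gamma,delta}; column 1 has {beta,gamma} — only alpha is left for (r4,c1).
row 2 has {alpha,beta}; column 1 has {alpha,beta,gamma} — only delta is left for (r2,c1).
row 2 has {alpha,beta,delta}; column 3 has {alpha,beta,delta} — only gamma is left for (r2,c3).

beta gamma alpha delta / delta beta gamma alpha / gamma alpha delta beta / alpha delta beta gamma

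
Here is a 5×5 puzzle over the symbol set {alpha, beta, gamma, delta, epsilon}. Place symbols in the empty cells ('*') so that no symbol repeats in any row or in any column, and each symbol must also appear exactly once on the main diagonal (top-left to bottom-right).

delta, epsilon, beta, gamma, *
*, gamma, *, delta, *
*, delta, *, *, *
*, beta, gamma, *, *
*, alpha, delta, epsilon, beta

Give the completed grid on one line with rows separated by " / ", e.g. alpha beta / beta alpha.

row 1 has {beta,gamma,delta,epsilon}; column 5 has {beta} — only alpha is left for (r1,c5).
row 2 has {gamma,delta}; column 5 has {alpha,beta} — only epsilon is left for (r2,c5).
row 3 has {delta}; column 5 has {alpha,beta,epsilon} — only gamma is left for (r3,c5).
row 4 has {beta,gamma}; column 4 has {gamma,delta,epsilon}; the diagonal has {beta,gamma,delta} — only alpha is left for (r4,c4).
row 4 has {alpha,beta,gamma}; column 5 has {alpha,beta,gamma,epsilon} — only delta is left for (r4,c5).
row 5 has {alpha,beta,delta,epsilon}; column 1 has {delta} — only gamma is left for (r5,c1).
row 2 has {gamma,delta,epsilon}; column 3 has {beta,gamma,delta} — only alpha is left for (r2,c3).
row 3 has {gamma,delta}; column 3 has {alpha,beta,gamma,delta}; the diagonal has {alpha,beta,gamma,delta} — only epsilon is left for (r3,c3).
row 3 has {gamma,delta,epsilon}; column 4 has {alpha,gamma,delta,epsilon} — only beta is left for (r3,c4).
row 4 has {alpha,beta,gamma,delta}; column 1 has {gamma,delta} — only epsilon is left for (r4,c1).
row 2 has {alpha,gamma,delta,epsilon}; column 1 has {gamma,delta,epsilon} — only beta is left for (r2,c1).
row 3 has {beta,gamma,delta,epsilon}; column 1 has {beta,gamma,delta,epsilon} — only alpha is left for (r3,c1).

delta epsilon beta gamma alpha / beta gamma alpha delta epsilon / alpha delta epsilon beta gamma / epsilon beta gamma alpha delta / gamma alpha delta epsilon beta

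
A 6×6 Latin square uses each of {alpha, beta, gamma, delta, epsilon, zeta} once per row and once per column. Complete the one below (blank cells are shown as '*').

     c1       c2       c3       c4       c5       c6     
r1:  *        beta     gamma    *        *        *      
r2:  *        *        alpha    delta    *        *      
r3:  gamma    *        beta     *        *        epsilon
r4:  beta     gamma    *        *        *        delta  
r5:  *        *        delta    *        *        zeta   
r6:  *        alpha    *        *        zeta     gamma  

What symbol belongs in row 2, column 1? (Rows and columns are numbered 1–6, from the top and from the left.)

epsilon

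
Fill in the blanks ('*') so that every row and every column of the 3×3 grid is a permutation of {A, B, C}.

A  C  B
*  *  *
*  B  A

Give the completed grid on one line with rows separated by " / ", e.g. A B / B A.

(r2,c2): row 2 is empty so far; column 2 has {B,C}, so it must be A.
(r2,c3): row 2 has {A}; column 3 has {A,B}, so it must be C.
(r3,c1): row 3 has {A,B}; column 1 has {A}, so it must be C.
(r2,c1): row 2 has {A,C}; column 1 has {A,C}, so it must be B.

A C B / B A C / C B A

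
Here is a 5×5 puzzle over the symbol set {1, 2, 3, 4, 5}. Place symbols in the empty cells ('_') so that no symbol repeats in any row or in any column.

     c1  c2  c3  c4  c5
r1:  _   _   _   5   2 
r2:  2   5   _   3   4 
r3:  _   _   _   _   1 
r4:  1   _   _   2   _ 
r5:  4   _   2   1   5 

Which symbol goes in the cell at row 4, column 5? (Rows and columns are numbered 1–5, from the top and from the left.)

(r1,c1): row 1 has {2,5}; column 1 has {1,2,4}, so it must be 3.
(r2,c3): row 2 has {2,3,4,5}; column 3 has {2}, so it must be 1.
(r3,c1): row 3 has {1}; column 1 has {1,2,3,4}, so it must be 5.
(r3,c4): row 3 has {1,5}; column 4 has {1,2,3,5}, so it must be 4.
(r4,c5): row 4 has {1,2}; column 5 has {1,2,4,5}, so it must be 3.

3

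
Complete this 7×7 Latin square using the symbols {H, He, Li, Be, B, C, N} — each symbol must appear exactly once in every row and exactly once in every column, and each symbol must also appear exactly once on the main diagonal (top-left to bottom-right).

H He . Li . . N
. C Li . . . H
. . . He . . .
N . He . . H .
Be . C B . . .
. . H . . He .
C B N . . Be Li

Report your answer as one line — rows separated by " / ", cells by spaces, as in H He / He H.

Cell (r4,c4): row 4 has {H,He,N}; column 4 has {He,Li,B}; the diagonal has {H,He,Li,C} → Be.
Cell (r5,c5): row 5 has {Be,B,C}; column 5 is empty so far; the diagonal has {H,He,Li,Be,C} → N.
Cell (r5,c6): row 5 has {Be,B,C,N}; column 6 has {H,He,Be} → Li.
Cell (r5,c7): row 5 has {Li,Be,B,C,N}; column 7 has {H,Li,N} → He.
Cell (r7,c4): row 7 has {Li,Be,B,C,N}; column 4 has {He,Li,Be,B} → H.
Cell (r7,c5): row 7 has {H,Li,Be,B,C,N}; column 5 has {N} → He.
Cell (r2,c4): row 2 has {H,Li,C}; column 4 has {H,He,Li,Be,B} → N.
Cell (r2,c6): row 2 has {H,Li,C,N}; column 6 has {H,He,Li,Be} → B.
Cell (r3,c3): row 3 has {He}; column 3 has {H,He,Li,C,N}; the diagonal has {H,He,Li,Be,C,N} → B.
Cell (r4,c2): row 4 has {H,He,Be,N}; column 2 has {He,B,C} → Li.
Cell (r5,c2): row 5 has {He,Li,Be,B,C,N}; column 2 has {He,Li,B,C} → H.
Cell (r6,c4): row 6 has {H,He}; column 4 has {H,He,Li,Be,B,N} → C.
Cell (r1,c3): row 1 has {H,He,Li,N}; column 3 has {H,He,Li,B,C,N} → Be.
Cell (r1,c6): row 1 has {H,He,Li,Be,N}; column 6 has {H,He,Li,Be,B} → C.
Cell (r2,c1): row 2 has {H,Li,B,C,N}; column 1 has {H,Be,C,N} → He.
Cell (r2,c5): row 2 has {H,He,Li,B,C,N}; column 5 has {He,N} → Be.
Cell (r3,c1): row 3 has {He,B}; column 1 has {H,He,Be,C,N} → Li.
Cell (r3,c6): row 3 has {He,Li,B}; column 6 has {H,He,Li,Be,B,C} → N.
Cell (r6,c1): row 6 has {H,He,C}; column 1 has {H,He,Li,Be,C,N} → B.
Cell (r6,c5): row 6 has {H,He,B,C}; column 5 has {He,Be,N} → Li.
Cell (r6,c7): row 6 has {H,He,Li,B,C}; column 7 has {H,He,Li,N} → Be.
Cell (r1,c5): row 1 has {H,He,Li,Be,C,N}; column 5 has {He,Li,Be,N} → B.
Cell (r3,c2): row 3 has {He,Li,B,N}; column 2 has {H,He,Li,B,C} → Be.
Cell (r3,c7): row 3 has {He,Li,Be,B,N}; column 7 has {H,He,Li,Be,N} → C.
Cell (r4,c5): row 4 has {H,He,Li,Be,N}; column 5 has {He,Li,Be,B,N} → C.
Cell (r4,c7): row 4 has {H,He,Li,Be,C,N}; column 7 has {H,He,Li,Be,C,N} → B.
Cell (r6,c2): row 6 has {H,He,Li,Be,B,C}; column 2 has {H,He,Li,Be,B,C} → N.
Cell (r3,c5): row 3 has {He,Li,Be,B,C,N}; column 5 has {He,Li,Be,B,C,N} → H.

H He Be Li B C N / He C Li N Be B H / Li Be B He H N C / N Li He Be C H B / Be H C B N Li He / B N H C Li He Be / C B N H He Be Li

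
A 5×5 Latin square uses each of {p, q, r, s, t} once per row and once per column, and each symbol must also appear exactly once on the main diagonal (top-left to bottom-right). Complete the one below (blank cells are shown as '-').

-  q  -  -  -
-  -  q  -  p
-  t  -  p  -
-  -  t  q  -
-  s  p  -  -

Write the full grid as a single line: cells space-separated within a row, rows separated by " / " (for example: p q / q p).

p q r t s / t r q s p / r t s p q / s p t q r / q s p r t

(r2,c2) = r
(r3,c3) = s
(r4,c2) = p
(r5,c5) = t
(r1,c1) = p
(r1,c3) = r
(r1,c5) = s
(r4,c5) = r
(r5,c4) = r
(r1,c4) = t
(r2,c4) = s
(r3,c5) = q
(r4,c1) = s
(r5,c1) = q
(r2,c1) = t
(r3,c1) = r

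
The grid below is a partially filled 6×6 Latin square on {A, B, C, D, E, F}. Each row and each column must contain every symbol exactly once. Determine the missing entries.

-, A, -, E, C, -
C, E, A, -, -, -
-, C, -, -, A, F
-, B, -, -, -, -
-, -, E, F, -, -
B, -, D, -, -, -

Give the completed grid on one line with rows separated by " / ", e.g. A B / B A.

D A F E C B / C E A B F D / E C B D A F / F B C A D E / A D E F B C / B F D C E A

(r3,c3): row 3 has {A,C,F}; column 3 has {A,D,E}, so it must be B.
(r3,c4): row 3 has {A,B,C,F}; column 4 has {E,F}, so it must be D.
(r5,c2): row 5 has {E,F}; column 2 has {A,B,C,E}, so it must be D.
(r5,c5): row 5 has {D,E,F}; column 5 has {A,C}, so it must be B.
(r6,c2): row 6 has {B,D}; column 2 has {A,B,C,D,E}, so it must be F.
(r6,c5): row 6 has {B,D,F}; column 5 has {A,B,C}, so it must be E.
(r1,c3): row 1 has {A,C,E}; column 3 has {A,B,D,E}, so it must be F.
(r2,c4): row 2 has {A,C,E}; column 4 has {D,E,F}, so it must be B.
(r2,c6): row 2 has {A,B,C,E}; column 6 has {F}, so it must be D.
(r3,c1): row 3 has {A,B,C,D,F}; column 1 has {B,C}, so it must be E.
(r4,c3): row 4 has {B}; column 3 has {A,B,D,E,F}, so it must be C.
(r4,c4): row 4 has {B,C}; column 4 has {B,D,E,F}, so it must be A.
(r4,c6): row 4 has {A,B,C}; column 6 has {D,F}, so it must be E.
(r5,c1): row 5 has {B,D,E,F}; column 1 has {B,C,E}, so it must be A.
(r5,c6): row 5 has {A,B,D,E,F}; column 6 has {D,E,F}, so it must be C.
(r6,c4): row 6 has {B,D,E,F}; column 4 has {A,B,D,E,F}, so it must be C.
(r6,c6): row 6 has {B,C,D,E,F}; column 6 has {C,D,E,F}, so it must be A.
(r1,c1): row 1 has {A,C,E,F}; column 1 has {A,B,C,E}, so it must be D.
(r1,c6): row 1 has {A,C,D,E,F}; column 6 has {A,C,D,E,F}, so it must be B.
(r2,c5): row 2 has {A,B,C,D,E}; column 5 has {A,B,C,E}, so it must be F.
(r4,c1): row 4 has {A,B,C,E}; column 1 has {A,B,C,D,E}, so it must be F.
(r4,c5): row 4 has {A,B,C,E,F}; column 5 has {A,B,C,E,F}, so it must be D.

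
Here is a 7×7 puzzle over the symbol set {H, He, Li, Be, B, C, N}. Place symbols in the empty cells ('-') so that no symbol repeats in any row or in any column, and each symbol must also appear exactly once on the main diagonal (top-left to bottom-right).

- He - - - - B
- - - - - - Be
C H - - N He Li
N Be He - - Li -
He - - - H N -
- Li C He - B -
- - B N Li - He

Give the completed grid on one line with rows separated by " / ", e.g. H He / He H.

Li He N H C Be B / B N H Li He C Be / C H Be B N He Li / N Be He C B Li H / He B Li Be H N C / H Li C He Be B N / Be C B N Li H He

Cell (r3,c3): row 3 has {H,He,Li,C,N}; column 3 has {He,B,C}; the diagonal has {H,He,B} → Be.
Cell (r3,c4): row 3 has {H,He,Li,Be,C,N}; column 4 has {He,N} → B.
Cell (r4,c4): row 4 has {He,Li,Be,N}; column 4 has {He,B,N}; the diagonal has {H,He,Be,B} → C.
Cell (r4,c5): row 4 has {He,Li,Be,C,N}; column 5 has {H,Li,N} → B.
Cell (r4,c7): row 4 has {He,Li,Be,B,C,N}; column 7 has {He,Li,Be,B} → H.
Cell (r5,c3): row 5 has {H,He,N}; column 3 has {He,Be,B,C} → Li.
Cell (r5,c4): row 5 has {H,He,Li,N}; column 4 has {He,B,C,N} → Be.
Cell (r5,c7): row 5 has {H,He,Li,Be,N}; column 7 has {H,He,Li,Be,B} → C.
Cell (r6,c5): row 6 has {He,Li,B,C}; column 5 has {H,Li,B,N} → Be.
Cell (r6,c7): row 6 has {He,Li,Be,B,C}; column 7 has {H,He,Li,Be,B,C} → N.
Cell (r7,c2): row 7 has {He,Li,B,N}; column 2 has {H,He,Li,Be} → C.
Cell (r1,c1): row 1 has {He,B}; column 1 has {He,C,N}; the diagonal has {H,He,Be,B,C} → Li.
Cell (r1,c4): row 1 has {He,Li,B}; column 4 has {He,Be,B,C,N} → H.
Cell (r1,c5): row 1 has {H,He,Li,B}; column 5 has {H,Li,Be,B,N} → C.
Cell (r1,c6): row 1 has {H,He,Li,B,C}; column 6 has {He,Li,B,N} → Be.
Cell (r2,c2): row 2 has {Be}; column 2 has {H,He,Li,Be,C}; the diagonal has {H,He,Li,Be,B,C} → N.
Cell (r2,c3): row 2 has {Be,N}; column 3 has {He,Li,Be,B,C} → H.
Cell (r2,c4): row 2 has {H,Be,N}; column 4 has {H,He,Be,B,C,N} → Li.
Cell (r2,c5): row 2 has {H,Li,Be,N}; column 5 has {H,Li,Be,B,C,N} → He.
Cell (r2,c6): row 2 has {H,He,Li,Be,N}; column 6 has {He,Li,Be,B,N} → C.
Cell (r5,c2): row 5 has {H,He,Li,Be,C,N}; column 2 has {H,He,Li,Be,C,N} → B.
Cell (r6,c1): row 6 has {He,Li,Be,B,C,N}; column 1 has {He,Li,C,N} → H.
Cell (r7,c1): row 7 has {He,Li,B,C,N}; column 1 has {H,He,Li,C,N} → Be.
Cell (r7,c6): row 7 has {He,Li,Be,B,C,N}; column 6 has {He,Li,Be,B,C,N} → H.
Cell (r1,c3): row 1 has {H,He,Li,Be,B,C}; column 3 has {H,He,Li,Be,B,C} → N.
Cell (r2,c1): row 2 has {H,He,Li,Be,C,N}; column 1 has {H,He,Li,Be,C,N} → B.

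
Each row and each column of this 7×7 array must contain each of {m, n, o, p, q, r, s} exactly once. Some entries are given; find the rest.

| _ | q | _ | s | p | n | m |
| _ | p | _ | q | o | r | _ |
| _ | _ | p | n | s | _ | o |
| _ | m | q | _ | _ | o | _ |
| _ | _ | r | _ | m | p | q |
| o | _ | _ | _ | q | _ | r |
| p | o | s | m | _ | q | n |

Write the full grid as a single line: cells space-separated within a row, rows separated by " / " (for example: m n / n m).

r q o s p n m / m p n q o r s / q r p n s m o / s m q r n o p / n s r o m p q / o n m p q s r / p o s m r q n

row 1 has {m,n,p,q,s}; column 1 has {o,p} — only r is left for (r1,c1).
row 1 has {m,n,p,q,r,s}; column 3 has {p,q,r,s} — only o is left for (r1,c3).
row 2 has {o,p,q,r}; column 7 has {m,n,o,q,r} — only s is left for (r2,c7).
row 3 has {n,o,p,s}; column 2 has {m,o,p,q} — only r is left for (r3,c2).
row 3 has {n,o,p,r,s}; column 6 has {n,o,p,q,r} — only m is left for (r3,c6).
row 4 has {m,o,q}; column 7 has {m,n,o,q,r,s} — only p is left for (r4,c7).
row 5 has {m,p,q,r}; column 4 has {m,n,q,s} — only o is left for (r5,c4).
row 6 has {o,q,r}; column 4 has {m,n,o,q,s} — only p is left for (r6,c4).
row 6 has {o,p,q,r}; column 6 has {m,n,o,p,q,r} — only s is left for (r6,c6).
row 7 has {m,n,o,p,q,s}; column 5 has {m,o,p,q,s} — only r is left for (r7,c5).
row 3 has {m,n,o,p,r,s}; column 1 has {o,p,r} — only q is left for (r3,c1).
row 4 has {m,o,p,q}; column 4 has {m,n,o,p,q,s} — only r is left for (r4,c4).
row 4 has {m,o,p,q,r}; column 5 has {m,o,p,q,r,s} — only n is left for (r4,c5).
row 6 has {o,p,q,r,s}; column 2 has {m,o,p,q,r} — only n is left for (r6,c2).
row 6 has {n,o,p,q,r,s}; column 3 has {o,p,q,r,s} — only m is left for (r6,c3).
row 2 has {o,p,q,r,s}; column 3 has {m,o,p,q,r,s} — only n is left for (r2,c3).
row 4 has {m,n,o,p,q,r}; column 1 has {o,p,q,r} — only s is left for (r4,c1).
row 5 has {m,o,p,q,r}; column 1 has {o,p,q,r,s} — only n is left for (r5,c1).
row 5 has {m,n,o,p,q,r}; column 2 has {m,n,o,p,q,r} — only s is left for (r5,c2).
row 2 has {n,o,p,q,r,s}; column 1 has {n,o,p,q,r,s} — only m is left for (r2,c1).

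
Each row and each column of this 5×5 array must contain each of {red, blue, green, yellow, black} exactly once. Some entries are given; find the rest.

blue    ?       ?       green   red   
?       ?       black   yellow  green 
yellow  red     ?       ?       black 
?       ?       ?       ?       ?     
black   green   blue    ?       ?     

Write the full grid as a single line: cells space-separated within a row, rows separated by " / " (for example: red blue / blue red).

At row 1, column 3: row 1 has {red,blue,green}; column 3 has {blue,black}; that leaves yellow.
At row 2, column 1: row 2 has {green,yellow,black}; column 1 has {blue,yellow,black}; that leaves red.
At row 2, column 2: row 2 has {red,green,yellow,black}; column 2 has {red,green}; that leaves blue.
At row 3, column 3: row 3 has {red,yellow,black}; column 3 has {blue,yellow,black}; that leaves green.
At row 3, column 4: row 3 has {red,green,yellow,black}; column 4 has {green,yellow}; that leaves blue.
At row 4, column 1: row 4 is empty so far; column 1 has {red,blue,yellow,black}; that leaves green.
At row 4, column 3: row 4 has {green}; column 3 has {blue,green,yellow,black}; that leaves red.
At row 4, column 4: row 4 has {red,green}; column 4 has {blue,green,yellow}; that leaves black.
At row 5, column 4: row 5 has {blue,green,black}; column 4 has {blue,green,yellow,black}; that leaves red.
At row 5, column 5: row 5 has {red,blue,green,black}; column 5 has {red,green,black}; that leaves yellow.
At row 1, column 2: row 1 has {red,blue,green,yellow}; column 2 has {red,blue,green}; that leaves black.
At row 4, column 2: row 4 has {red,green,black}; column 2 has {red,blue,green,black}; that leaves yellow.
At row 4, column 5: row 4 has {red,green,yellow,black}; column 5 has {red,green,yellow,black}; that leaves blue.

blue black yellow green red / red blue black yellow green / yellow red green blue black / green yellow red black blue / black green blue red yellow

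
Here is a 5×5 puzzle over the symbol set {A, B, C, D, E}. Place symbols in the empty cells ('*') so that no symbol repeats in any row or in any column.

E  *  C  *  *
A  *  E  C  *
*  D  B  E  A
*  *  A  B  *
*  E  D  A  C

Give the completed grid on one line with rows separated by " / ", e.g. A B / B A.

(r1,c4) = D
(r1,c5) = B
(r2,c2) = B
(r2,c5) = D
(r3,c1) = C
(r4,c1) = D
(r4,c2) = C
(r4,c5) = E
(r5,c1) = B
(r1,c2) = A

E A C D B / A B E C D / C D B E A / D C A B E / B E D A C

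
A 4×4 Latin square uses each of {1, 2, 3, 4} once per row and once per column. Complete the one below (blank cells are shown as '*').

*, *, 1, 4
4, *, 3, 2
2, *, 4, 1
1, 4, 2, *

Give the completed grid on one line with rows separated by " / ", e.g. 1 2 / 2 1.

3 2 1 4 / 4 1 3 2 / 2 3 4 1 / 1 4 2 3

At row 1, column 1: row 1 has {1,4}; column 1 has {1,2,4}; that leaves 3.
At row 1, column 2: row 1 has {1,3,4}; column 2 has {4}; that leaves 2.
At row 2, column 2: row 2 has {2,3,4}; column 2 has {2,4}; that leaves 1.
At row 3, column 2: row 3 has {1,2,4}; column 2 has {1,2,4}; that leaves 3.
At row 4, column 4: row 4 has {1,2,4}; column 4 has {1,2,4}; that leaves 3.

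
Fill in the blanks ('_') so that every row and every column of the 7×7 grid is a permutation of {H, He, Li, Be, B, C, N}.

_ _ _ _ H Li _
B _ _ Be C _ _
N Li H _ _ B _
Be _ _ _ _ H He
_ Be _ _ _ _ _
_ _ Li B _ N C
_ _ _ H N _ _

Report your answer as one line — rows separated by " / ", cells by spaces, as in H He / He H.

At row 2, column 6: row 2 has {Be,B,C}; column 6 has {H,Li,B,N}; that leaves He.
At row 3, column 7: row 3 has {H,Li,B,N}; column 7 has {He,C}; that leaves Be.
At row 5, column 6: row 5 has {Be}; column 6 has {H,He,Li,B,N}; that leaves C.
At row 7, column 6: row 7 has {H,N}; column 6 has {H,He,Li,B,C,N}; that leaves Be.
At row 2, column 3: row 2 has {He,Be,B,C}; column 3 has {H,Li}; that leaves N.
At row 3, column 5: row 3 has {H,Li,Be,B,N}; column 5 has {H,C,N}; that leaves He.
At row 6, column 5: row 6 has {Li,B,C,N}; column 5 has {H,He,C,N}; that leaves Be.
At row 2, column 2: row 2 has {He,Be,B,C,N}; column 2 has {Li,Be}; that leaves H.
At row 2, column 7: row 2 has {H,He,Be,B,C,N}; column 7 has {He,Be,C}; that leaves Li.
At row 3, column 4: row 3 has {H,He,Li,Be,B,N}; column 4 has {H,Be,B}; that leaves C.
At row 6, column 2: row 6 has {Li,Be,B,C,N}; column 2 has {H,Li,Be}; that leaves He.
At row 7, column 7: row 7 has {H,Be,N}; column 7 has {He,Li,Be,C}; that leaves B.
At row 1, column 7: row 1 has {H,Li}; column 7 has {He,Li,Be,B,C}; that leaves N.
At row 5, column 7: row 5 has {Be,C}; column 7 has {He,Li,Be,B,C,N}; that leaves H.
At row 6, column 1: row 6 has {He,Li,Be,B,C,N}; column 1 has {Be,B,N}; that leaves H.
At row 7, column 2: row 7 has {H,Be,B,N}; column 2 has {H,He,Li,Be}; that leaves C.
At row 7, column 3: row 7 has {H,Be,B,C,N}; column 3 has {H,Li,N}; that leaves He.
At row 1, column 2: row 1 has {H,Li,N}; column 2 has {H,He,Li,Be,C}; that leaves B.
At row 1, column 4: row 1 has {H,Li,B,N}; column 4 has {H,Be,B,C}; that leaves He.
At row 4, column 2: row 4 has {H,He,Be}; column 2 has {H,He,Li,Be,B,C}; that leaves N.
At row 4, column 4: row 4 has {H,He,Be,N}; column 4 has {H,He,Be,B,C}; that leaves Li.
At row 4, column 5: row 4 has {H,He,Li,Be,N}; column 5 has {H,He,Be,C,N}; that leaves B.
At row 5, column 3: row 5 has {H,Be,C}; column 3 has {H,He,Li,N}; that leaves B.
At row 5, column 4: row 5 has {H,Be,B,C}; column 4 has {H,He,Li,Be,B,C}; that leaves N.
At row 5, column 5: row 5 has {H,Be,B,C,N}; column 5 has {H,He,Be,B,C,N}; that leaves Li.
At row 7, column 1: row 7 has {H,He,Be,B,C,N}; column 1 has {H,Be,B,N}; that leaves Li.
At row 1, column 1: row 1 has {H,He,Li,B,N}; column 1 has {H,Li,Be,B,N}; that leaves C.
At row 1, column 3: row 1 has {H,He,Li,B,C,N}; column 3 has {H,He,Li,B,N}; that leaves Be.
At row 4, column 3: row 4 has {H,He,Li,Be,B,N}; column 3 has {H,He,Li,Be,B,N}; that leaves C.
At row 5, column 1: row 5 has {H,Li,Be,B,C,N}; column 1 has {H,Li,Be,B,C,N}; that leaves He.

C B Be He H Li N / B H N Be C He Li / N Li H C He B Be / Be N C Li B H He / He Be B N Li C H / H He Li B Be N C / Li C He H N Be B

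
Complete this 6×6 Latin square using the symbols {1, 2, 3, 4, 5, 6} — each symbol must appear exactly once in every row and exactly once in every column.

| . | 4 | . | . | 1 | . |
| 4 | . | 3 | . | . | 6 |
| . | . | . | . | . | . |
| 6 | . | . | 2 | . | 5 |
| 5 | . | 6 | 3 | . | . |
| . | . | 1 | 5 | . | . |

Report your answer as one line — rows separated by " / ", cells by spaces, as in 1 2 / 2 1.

Cell (r1,c4): row 1 has {1,4}; column 4 has {2,3,5} → 6.
Cell (r2,c4): row 2 has {3,4,6}; column 4 has {2,3,5,6} → 1.
Cell (r3,c4): row 3 is empty so far; column 4 has {1,2,3,5,6} → 4.
Cell (r4,c3): row 4 has {2,5,6}; column 3 has {1,3,6} → 4.
Cell (r4,c5): row 4 has {2,4,5,6}; column 5 has {1} → 3.
Cell (r4,c2): row 4 has {2,3,4,5,6}; column 2 has {4} → 1.
Cell (r5,c2): row 5 has {3,5,6}; column 2 has {1,4} → 2.
Cell (r5,c5): row 5 has {2,3,5,6}; column 5 has {1,3} → 4.
Cell (r5,c6): row 5 has {2,3,4,5,6}; column 6 has {5,6} → 1.
Cell (r2,c2): row 2 has {1,3,4,6}; column 2 has {1,2,4} → 5.
Cell (r2,c5): row 2 has {1,3,4,5,6}; column 5 has {1,3,4} → 2.
Cell (r6,c5): row 6 has {1,5}; column 5 has {1,2,3,4} → 6.
Cell (r3,c5): row 3 has {4}; column 5 has {1,2,3,4,6} → 5.
Cell (r6,c2): row 6 has {1,5,6}; column 2 has {1,2,4,5} → 3.
Cell (r3,c2): row 3 has {4,5}; column 2 has {1,2,3,4,5} → 6.
Cell (r3,c3): row 3 has {4,5,6}; column 3 has {1,3,4,6} → 2.
Cell (r3,c6): row 3 has {2,4,5,6}; column 6 has {1,5,6} → 3.
Cell (r6,c1): row 6 has {1,3,5,6}; column 1 has {4,5,6} → 2.
Cell (r6,c6): row 6 has {1,2,3,5,6}; column 6 has {1,3,5,6} → 4.
Cell (r1,c1): row 1 has {1,4,6}; column 1 has {2,4,5,6} → 3.
Cell (r1,c3): row 1 has {1,3,4,6}; column 3 has {1,2,3,4,6} → 5.
Cell (r1,c6): row 1 has {1,3,4,5,6}; column 6 has {1,3,4,5,6} → 2.
Cell (r3,c1): row 3 has {2,3,4,5,6}; column 1 has {2,3,4,5,6} → 1.

3 4 5 6 1 2 / 4 5 3 1 2 6 / 1 6 2 4 5 3 / 6 1 4 2 3 5 / 5 2 6 3 4 1 / 2 3 1 5 6 4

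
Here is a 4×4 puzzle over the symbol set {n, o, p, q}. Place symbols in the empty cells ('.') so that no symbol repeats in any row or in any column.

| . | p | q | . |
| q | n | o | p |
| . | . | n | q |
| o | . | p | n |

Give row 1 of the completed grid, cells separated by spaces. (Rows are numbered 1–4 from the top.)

n p q o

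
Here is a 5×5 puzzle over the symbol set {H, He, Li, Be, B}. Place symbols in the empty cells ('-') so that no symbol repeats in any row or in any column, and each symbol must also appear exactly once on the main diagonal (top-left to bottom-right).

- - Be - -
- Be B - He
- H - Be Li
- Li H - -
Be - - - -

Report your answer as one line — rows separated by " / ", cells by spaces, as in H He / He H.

Li He Be H B / H Be B Li He / B H He Be Li / He Li H B Be / Be B Li He H

(r3,c3): row 3 has {H,Li,Be}; column 3 has {H,Be,B}; the diagonal has {Be}, so it must be He.
(r4,c4): row 4 has {H,Li}; column 4 has {Be}; the diagonal has {He,Be}, so it must be B.
(r4,c5): row 4 has {H,Li,B}; column 5 has {He,Li}, so it must be Be.
(r5,c3): row 5 has {Be}; column 3 has {H,He,Be,B}, so it must be Li.
(r5,c5): row 5 has {Li,Be}; column 5 has {He,Li,Be}; the diagonal has {He,Be,B}, so it must be H.
(r1,c1): row 1 has {Be}; column 1 has {Be}; the diagonal has {H,He,Be,B}, so it must be Li.
(r1,c5): row 1 has {Li,Be}; column 5 has {H,He,Li,Be}, so it must be B.
(r2,c1): row 2 has {He,Be,B}; column 1 has {Li,Be}, so it must be H.
(r2,c4): row 2 has {H,He,Be,B}; column 4 has {Be,B}, so it must be Li.
(r3,c1): row 3 has {H,He,Li,Be}; column 1 has {H,Li,Be}, so it must be B.
(r4,c1): row 4 has {H,Li,Be,B}; column 1 has {H,Li,Be,B}, so it must be He.
(r5,c4): row 5 has {H,Li,Be}; column 4 has {Li,Be,B}, so it must be He.
(r1,c2): row 1 has {Li,Be,B}; column 2 has {H,Li,Be}, so it must be He.
(r1,c4): row 1 has {He,Li,Be,B}; column 4 has {He,Li,Be,B}, so it must be H.
(r5,c2): row 5 has {H,He,Li,Be}; column 2 has {H,He,Li,Be}, so it must be B.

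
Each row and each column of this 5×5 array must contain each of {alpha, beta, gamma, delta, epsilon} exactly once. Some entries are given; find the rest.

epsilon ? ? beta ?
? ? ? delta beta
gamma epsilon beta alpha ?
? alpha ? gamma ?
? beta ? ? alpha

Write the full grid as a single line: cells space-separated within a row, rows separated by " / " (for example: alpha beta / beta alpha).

At row 2, column 1: row 2 has {beta,delta}; column 1 has {gamma,epsilon}; that leaves alpha.
At row 2, column 2: row 2 has {alpha,beta,delta}; column 2 has {alpha,beta,epsilon}; that leaves gamma.
At row 2, column 3: row 2 has {alpha,beta,gamma,delta}; column 3 has {beta}; that leaves epsilon.
At row 3, column 5: row 3 has {alpha,beta,gamma,epsilon}; column 5 has {alpha,beta}; that leaves delta.
At row 4, column 3: row 4 has {alpha,gamma}; column 3 has {beta,epsilon}; that leaves delta.
At row 4, column 5: row 4 has {alpha,gamma,delta}; column 5 has {alpha,beta,delta}; that leaves epsilon.
At row 5, column 1: row 5 has {alpha,beta}; column 1 has {alpha,gamma,epsilon}; that leaves delta.
At row 5, column 3: row 5 has {alpha,beta,delta}; column 3 has {beta,delta,epsilon}; that leaves gamma.
At row 5, column 4: row 5 has {alpha,beta,gamma,delta}; column 4 has {alpha,beta,gamma,delta}; that leaves epsilon.
At row 1, column 2: row 1 has {beta,epsilon}; column 2 has {alpha,beta,gamma,epsilon}; that leaves delta.
At row 1, column 3: row 1 has {beta,delta,epsilon}; column 3 has {beta,gamma,delta,epsilon}; that leaves alpha.
At row 1, column 5: row 1 has {alpha,beta,delta,epsilon}; column 5 has {alpha,beta,delta,epsilon}; that leaves gamma.
At row 4, column 1: row 4 has {alpha,gamma,delta,epsilon}; column 1 has {alpha,gamma,delta,epsilon}; that leaves beta.

epsilon delta alpha beta gamma / alpha gamma epsilon delta beta / gamma epsilon beta alpha delta / beta alpha delta gamma epsilon / delta beta gamma epsilon alpha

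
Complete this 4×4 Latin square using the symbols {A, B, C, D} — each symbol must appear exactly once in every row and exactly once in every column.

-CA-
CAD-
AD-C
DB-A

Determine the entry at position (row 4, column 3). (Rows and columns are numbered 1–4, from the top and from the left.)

C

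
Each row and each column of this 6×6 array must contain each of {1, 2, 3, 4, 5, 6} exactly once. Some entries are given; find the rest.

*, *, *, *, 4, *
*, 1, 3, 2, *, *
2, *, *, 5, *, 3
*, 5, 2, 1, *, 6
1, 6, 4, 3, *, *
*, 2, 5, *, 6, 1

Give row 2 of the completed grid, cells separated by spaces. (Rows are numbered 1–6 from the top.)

6 1 3 2 5 4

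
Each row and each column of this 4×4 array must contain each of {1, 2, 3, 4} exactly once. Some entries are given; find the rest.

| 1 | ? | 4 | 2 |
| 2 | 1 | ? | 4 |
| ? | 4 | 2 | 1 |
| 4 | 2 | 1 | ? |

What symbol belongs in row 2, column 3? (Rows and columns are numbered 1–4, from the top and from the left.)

(r1,c2) = 3
(r2,c3) = 3

3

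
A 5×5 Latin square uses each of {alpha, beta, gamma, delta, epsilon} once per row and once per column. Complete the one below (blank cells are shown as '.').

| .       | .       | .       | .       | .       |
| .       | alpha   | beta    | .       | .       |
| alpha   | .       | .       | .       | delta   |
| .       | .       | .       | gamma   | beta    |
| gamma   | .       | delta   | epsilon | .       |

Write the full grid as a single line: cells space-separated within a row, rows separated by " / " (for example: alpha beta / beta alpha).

beta delta gamma alpha epsilon / epsilon alpha beta delta gamma / alpha gamma epsilon beta delta / delta epsilon alpha gamma beta / gamma beta delta epsilon alpha

row 2 has {alpha,beta}; column 4 has {gamma,epsilon} — only delta is left for (r2,c4).
row 3 has {alpha,delta}; column 4 has {gamma,delta,epsilon} — only beta is left for (r3,c4).
row 5 has {gamma,delta,epsilon}; column 2 has {alpha} — only beta is left for (r5,c2).
row 5 has {beta,gamma,delta,epsilon}; column 5 has {beta,delta} — only alpha is left for (r5,c5).
row 1 is empty so far; column 4 has {beta,gamma,delta,epsilon} — only alpha is left for (r1,c4).
row 2 has {alpha,beta,delta}; column 1 has {alpha,gamma} — only epsilon is left for (r2,c1).
row 2 has {alpha,beta,delta,epsilon}; column 5 has {alpha,beta,delta} — only gamma is left for (r2,c5).
row 4 has {beta,gamma}; column 1 has {alpha,gamma,epsilon} — only delta is left for (r4,c1).
row 4 has {beta,gamma,delta}; column 2 has {alpha,beta} — only epsilon is left for (r4,c2).
row 4 has {beta,gamma,delta,epsilon}; column 3 has {beta,delta} — only alpha is left for (r4,c3).
row 1 has {alpha}; column 1 has {alpha,gamma,delta,epsilon} — only beta is left for (r1,c1).
row 1 has {alpha,beta}; column 5 has {alpha,beta,gamma,delta} — only epsilon is left for (r1,c5).
row 3 has {alpha,beta,delta}; column 2 has {alpha,beta,epsilon} — only gamma is left for (r3,c2).
row 3 has {alpha,beta,gamma,delta}; column 3 has {alpha,beta,delta} — only epsilon is left for (r3,c3).
row 1 has {alpha,beta,epsilon}; column 2 has {alpha,beta,gamma,epsilon} — only delta is left for (r1,c2).
row 1 has {alpha,beta,delta,epsilon}; column 3 has {alpha,beta,delta,epsilon} — only gamma is left for (r1,c3).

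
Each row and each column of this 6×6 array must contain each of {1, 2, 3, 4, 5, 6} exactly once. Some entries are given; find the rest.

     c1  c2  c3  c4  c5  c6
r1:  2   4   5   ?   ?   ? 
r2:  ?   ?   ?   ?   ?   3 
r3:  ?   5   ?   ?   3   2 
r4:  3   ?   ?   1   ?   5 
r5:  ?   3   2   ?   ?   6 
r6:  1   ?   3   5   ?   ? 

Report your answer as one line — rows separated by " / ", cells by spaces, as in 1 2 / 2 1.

2 4 5 3 6 1 / 6 1 4 2 5 3 / 4 5 1 6 3 2 / 3 2 6 1 4 5 / 5 3 2 4 1 6 / 1 6 3 5 2 4

(r1,c6): row 1 has {2,4,5}; column 6 has {2,3,5,6}, so it must be 1.
(r5,c4): row 5 has {2,3,6}; column 4 has {1,5}, so it must be 4.
(r6,c6): row 6 has {1,3,5}; column 6 has {1,2,3,5,6}, so it must be 4.
(r1,c5): row 1 has {1,2,4,5}; column 5 has {3}, so it must be 6.
(r3,c4): row 3 has {2,3,5}; column 4 has {1,4,5}, so it must be 6.
(r5,c1): row 5 has {2,3,4,6}; column 1 has {1,2,3}, so it must be 5.
(r5,c5): row 5 has {2,3,4,5,6}; column 5 has {3,6}, so it must be 1.
(r6,c5): row 6 has {1,3,4,5}; column 5 has {1,3,6}, so it must be 2.
(r1,c4): row 1 has {1,2,4,5,6}; column 4 has {1,4,5,6}, so it must be 3.
(r2,c4): row 2 has {3}; column 4 has {1,3,4,5,6}, so it must be 2.
(r3,c1): row 3 has {2,3,5,6}; column 1 has {1,2,3,5}, so it must be 4.
(r3,c3): row 3 has {2,3,4,5,6}; column 3 has {2,3,5}, so it must be 1.
(r4,c5): row 4 has {1,3,5}; column 5 has {1,2,3,6}, so it must be 4.
(r6,c2): row 6 has {1,2,3,4,5}; column 2 has {3,4,5}, so it must be 6.
(r2,c1): row 2 has {2,3}; column 1 has {1,2,3,4,5}, so it must be 6.
(r2,c2): row 2 has {2,3,6}; column 2 has {3,4,5,6}, so it must be 1.
(r2,c3): row 2 has {1,2,3,6}; column 3 has {1,2,3,5}, so it must be 4.
(r2,c5): row 2 has {1,2,3,4,6}; column 5 has {1,2,3,4,6}, so it must be 5.
(r4,c2): row 4 has {1,3,4,5}; column 2 has {1,3,4,5,6}, so it must be 2.
(r4,c3): row 4 has {1,2,3,4,5}; column 3 has {1,2,3,4,5}, so it must be 6.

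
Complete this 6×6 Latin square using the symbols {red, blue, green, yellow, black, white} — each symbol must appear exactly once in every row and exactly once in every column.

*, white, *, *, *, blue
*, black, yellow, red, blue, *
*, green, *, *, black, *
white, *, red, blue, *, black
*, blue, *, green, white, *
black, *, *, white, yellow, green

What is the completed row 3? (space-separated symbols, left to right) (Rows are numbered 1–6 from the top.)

blue green white yellow black red

(r2,c1) = green
(r2,c6) = white
(r3,c4) = yellow
(r3,c6) = red
(r4,c2) = yellow
(r4,c5) = green
(r5,c3) = black
(r5,c6) = yellow
(r6,c2) = red
(r6,c3) = blue
(r1,c3) = green
(r1,c4) = black
(r1,c5) = red
(r3,c1) = blue
(r3,c3) = white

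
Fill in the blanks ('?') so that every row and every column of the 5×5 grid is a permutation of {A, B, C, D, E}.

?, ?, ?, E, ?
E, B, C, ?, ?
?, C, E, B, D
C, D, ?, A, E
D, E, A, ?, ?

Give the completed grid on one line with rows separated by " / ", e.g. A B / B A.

row 1 has {E}; column 2 has {B,C,D,E} — only A is left for (r1,c2).
row 2 has {B,C,E}; column 4 has {A,B,E} — only D is left for (r2,c4).
row 2 has {B,C,D,E}; column 5 has {D,E} — only A is left for (r2,c5).
row 3 has {B,C,D,E}; column 1 has {C,D,E} — only A is left for (r3,c1).
row 4 has {A,C,D,E}; column 3 has {A,C,E} — only B is left for (r4,c3).
row 5 has {A,D,E}; column 4 has {A,B,D,E} — only C is left for (r5,c4).
row 5 has {A,C,D,E}; column 5 has {A,D,E} — only B is left for (r5,c5).
row 1 has {A,E}; column 1 has {A,C,D,E} — only B is left for (r1,c1).
row 1 has {A,B,E}; column 3 has {A,B,C,E} — only D is left for (r1,c3).
row 1 has {A,B,D,E}; column 5 has {A,B,D,E} — only C is left for (r1,c5).

B A D E C / E B C D A / A C E B D / C D B A E / D E A C B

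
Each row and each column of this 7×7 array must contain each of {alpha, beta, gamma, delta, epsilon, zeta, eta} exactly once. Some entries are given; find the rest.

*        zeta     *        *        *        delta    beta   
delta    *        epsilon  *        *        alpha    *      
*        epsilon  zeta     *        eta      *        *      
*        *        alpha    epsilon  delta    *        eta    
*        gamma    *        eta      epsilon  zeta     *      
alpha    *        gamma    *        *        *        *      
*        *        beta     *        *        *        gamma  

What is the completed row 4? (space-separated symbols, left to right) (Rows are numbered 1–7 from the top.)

zeta beta alpha epsilon delta gamma eta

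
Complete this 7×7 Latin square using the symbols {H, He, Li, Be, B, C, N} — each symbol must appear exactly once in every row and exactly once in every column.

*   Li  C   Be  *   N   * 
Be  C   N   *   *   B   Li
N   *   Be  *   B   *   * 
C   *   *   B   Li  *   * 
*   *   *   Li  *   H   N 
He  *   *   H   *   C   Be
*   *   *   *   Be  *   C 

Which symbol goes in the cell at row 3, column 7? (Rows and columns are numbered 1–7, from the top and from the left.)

row 2 has {Li,Be,B,C,N}; column 4 has {H,Li,Be,B} — only He is left for (r2,c4).
row 2 has {He,Li,Be,B,C,N}; column 5 has {Li,Be,B} — only H is left for (r2,c5).
row 3 has {Be,B,N}; column 4 has {H,He,Li,Be,B} — only C is left for (r3,c4).
row 5 has {H,Li,N}; column 1 has {He,Be,C,N} — only B is left for (r5,c1).
row 5 has {H,Li,B,N}; column 3 has {Be,C,N} — only He is left for (r5,c3).
row 5 has {H,He,Li,B,N}; column 5 has {H,Li,Be,B} — only C is left for (r5,c5).
row 6 has {H,He,Be,C}; column 5 has {H,Li,Be,B,C} — only N is left for (r6,c5).
row 7 has {Be,C}; column 4 has {H,He,Li,Be,B,C} — only N is left for (r7,c4).
row 1 has {Li,Be,C,N}; column 1 has {He,Be,B,C,N} — only H is left for (r1,c1).
row 1 has {H,Li,Be,C,N}; column 5 has {H,Li,Be,B,C,N} — only He is left for (r1,c5).
row 1 has {H,He,Li,Be,C,N}; column 7 has {Li,Be,C,N} — only B is left for (r1,c7).
row 4 has {Li,B,C}; column 3 has {He,Be,C,N} — only H is left for (r4,c3).
row 4 has {H,Li,B,C}; column 7 has {Li,Be,B,C,N} — only He is left for (r4,c7).
row 5 has {H,He,Li,B,C,N}; column 2 has {Li,C} — only Be is left for (r5,c2).
row 6 has {H,He,Be,C,N}; column 2 has {Li,Be,C} — only B is left for (r6,c2).
row 6 has {H,He,Be,B,C,N}; column 3 has {H,He,Be,C,N} — only Li is left for (r6,c3).
row 7 has {Be,C,N}; column 1 has {H,He,Be,B,C,N} — only Li is left for (r7,c1).
row 7 has {Li,Be,C,N}; column 3 has {H,He,Li,Be,C,N} — only B is left for (r7,c3).
row 7 has {Li,Be,B,C,N}; column 6 has {H,B,C,N} — only He is left for (r7,c6).
row 3 has {Be,B,C,N}; column 6 has {H,He,B,C,N} — only Li is left for (r3,c6).
row 3 has {Li,Be,B,C,N}; column 7 has {He,Li,Be,B,C,N} — only H is left for (r3,c7).

H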